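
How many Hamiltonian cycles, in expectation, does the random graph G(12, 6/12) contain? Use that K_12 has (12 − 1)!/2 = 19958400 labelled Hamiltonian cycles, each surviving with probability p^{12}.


K_12 has (12 − 1)!/2 = 19958400 labelled Hamiltonian cycles.
For each such Hamiltonian cycle H, let X_H = 1 if all 12 edges of H are present in G. Then P[X_H = 1] = p^{12} = (1/2)^{12} = 1/4096.
Summing the indicators: E[X] = Σ_H E[X_H] = 19958400 · p^{12} = 19958400 · 1/4096 = 155925/32.
Numerically: E[X] ≈ 4872.7.

E[X] = 19958400 · (1/2)^{12} = 155925/32 ≈ 4872.7.


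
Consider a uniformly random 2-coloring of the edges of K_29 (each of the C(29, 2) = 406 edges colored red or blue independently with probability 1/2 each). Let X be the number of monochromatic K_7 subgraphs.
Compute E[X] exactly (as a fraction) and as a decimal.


Let X = Σ_S X_S over the C(29, 7) = 1560780 subsets S of size 7, where X_S = 1 if the K_7 on S is monochromatic.
For a fixed S, the K_7 on S has C(7, 2) = 21 edges. P[all 21 edges red] = (1/2)^21, and likewise for blue, so P[monochromatic] = 2·(1/2)^21 = 2^{1 − 21} = 1/1048576.
By linearity: E[X] = C(29, 7) · 2^{1 − 21} = 1560780 · 1/1048576 = 390195/262144.
Numerically: E[X] ≈ 1.488.

E[X] = C(29,7)·2^(1−C(7,2)) = 390195/262144 ≈ 1.488.


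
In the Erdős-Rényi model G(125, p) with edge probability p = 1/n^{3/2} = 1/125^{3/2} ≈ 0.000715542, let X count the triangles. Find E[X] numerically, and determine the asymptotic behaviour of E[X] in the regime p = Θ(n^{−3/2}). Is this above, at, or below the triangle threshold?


Number of potential triangles: C(125, 3) = 317750.
Each occurs with probability p³ ≈ (0.000715542)³ ≈ 3.66357377e-10.
By linearity: E[X] = C(125, 3)·p³ ≈ 317750 · 3.66357377e-10 ≈ 0.000116.
Since α = 3/2 > 1, p = c/n^{3/2} = o(1/n) is below the triangle threshold p ~ 1/n. Asymptotically E[X] ~ (c³/6)·n^{3(1−α)} = (1³/6)·n^{-1.5} → 0, so by Markov's inequality G has no triangles w.h.p.

E[X] ≈ 0.000116; in regime p = Θ(1/n^{3/2}) E[X] tends to 0 (below the triangle threshold p ~ 1/n).


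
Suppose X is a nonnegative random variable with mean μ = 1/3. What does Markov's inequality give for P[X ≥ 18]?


μ = E[X] = 1/3, a = 18.
Markov: P[X ≥ 18] ≤ μ/a = (1/3)/18 = 1/54.
Numerically: ≈ 0.0185.
(Since a = 18 > μ = 0.3333, the bound 1/54 is < 1 and informative.)

P[X ≥ 18] ≤ 1/54 ≈ 0.0185.


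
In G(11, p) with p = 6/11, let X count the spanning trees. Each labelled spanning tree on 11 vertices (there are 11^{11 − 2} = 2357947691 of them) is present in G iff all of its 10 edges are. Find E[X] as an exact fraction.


K_11 has 11^{11 − 2} = 2357947691 labelled spanning trees.
For each such spanning tree H, let X_H = 1 if all 10 edges of H are present in G. Then P[X_H = 1] = p^{10} = (6/11)^{10} = 60466176/25937424601.
By linearity of expectation: E[X] = Σ_H E[X_H] = 2357947691 · p^{10} = 2357947691 · 60466176/25937424601 = 60466176/11.
Numerically: E[X] ≈ 5.497e+06.

E[X] = 2357947691 · (6/11)^{10} = 60466176/11 ≈ 5.497e+06.


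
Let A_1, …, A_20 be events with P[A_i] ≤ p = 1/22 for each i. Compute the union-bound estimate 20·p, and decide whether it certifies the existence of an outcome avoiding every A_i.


Union bound: P[∪_{i=1}^{20} A_i] ≤ Σ_i P[A_i] ≤ 20·p = 20·(1/22) = 10/11.
Numerically: 10/11 ≈ 0.909.
Is 10/11 < 1? YES.
Since P[∪ A_i] ≤ 10/11 < 1, the complement has P[∩ A_i^c] ≥ 1 − 10/11 = 1/11 > 0, so some outcome avoids every A_i.

20·p = 10/11 ≈ 0.909; existence CERTIFIED by the union bound.


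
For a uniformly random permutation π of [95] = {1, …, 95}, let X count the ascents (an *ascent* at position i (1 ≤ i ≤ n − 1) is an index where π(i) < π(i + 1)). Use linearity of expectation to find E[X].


Write X = Σ X_I over i = 1, …, 94, with X_I the indicator of one ascent.
There are 94 indicators.
For each fixed i, the pair (π(i), π(i+1)) is a uniformly random ordered pair of distinct values from {1, …, 95}; by symmetry P[π(i) < π(i+1)] = 1/2.
By linearity: E[X] = 94 · (1/2) = (95 − 1) · (1/2) = 47 ≈ 47.0000.

E[X] = 47 = 47.0000.


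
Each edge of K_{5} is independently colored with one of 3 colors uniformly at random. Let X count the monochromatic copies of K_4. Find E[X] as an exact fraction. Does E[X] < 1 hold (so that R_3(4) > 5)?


E[X] = C(5, 4) · 3^{1 − 6} = 5 · 3^{−5} = 5/243.
As a reduced fraction: E[X] = 5/243 ≈ 0.020576.
Is E[X] < 1? YES.
Since E[X] < 1, there exists a 3-coloring of K_{5} with no monochromatic K_4; hence R_3(4) > 5.

E[X] = 5/243 ≈ 0.020576; E[X] < 1, so R_3(4) > 5.


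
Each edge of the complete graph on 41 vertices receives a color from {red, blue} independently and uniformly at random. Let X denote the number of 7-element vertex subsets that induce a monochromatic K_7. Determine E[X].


Let X = Σ_S X_S over the C(41, 7) = 22481940 subsets S of size 7, where X_S = 1 if the K_7 on S is monochromatic.
For a fixed S, the K_7 on S has C(7, 2) = 21 edges. P[all 21 edges red] = (1/2)^21, and likewise for blue, so P[monochromatic] = 2·(1/2)^21 = 2^{1 − 21} = 1/1048576.
Summing: E[X] = C(41, 7) · 2^{1 − 21} = 22481940 · 1/1048576 = 5620485/262144.
Numerically: E[X] ≈ 21.440.

E[X] = C(41,7)·2^(1−C(7,2)) = 5620485/262144 ≈ 21.440.


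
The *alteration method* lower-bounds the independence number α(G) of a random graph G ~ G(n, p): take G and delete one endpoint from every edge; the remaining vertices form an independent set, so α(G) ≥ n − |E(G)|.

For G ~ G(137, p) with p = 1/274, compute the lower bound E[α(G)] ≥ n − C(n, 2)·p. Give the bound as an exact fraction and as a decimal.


E[|E(G)|] = C(137, 2)·p = 9316 · (1/274) = 34.
E[α(G)] ≥ n − E[|E(G)|] = 137 − 34 = 103.
Numerically: ≈ 103.000.
(This is only a lower bound; the true E[α(G)] may be larger.)

E[α(G)] ≥ 103 ≈ 103.000.


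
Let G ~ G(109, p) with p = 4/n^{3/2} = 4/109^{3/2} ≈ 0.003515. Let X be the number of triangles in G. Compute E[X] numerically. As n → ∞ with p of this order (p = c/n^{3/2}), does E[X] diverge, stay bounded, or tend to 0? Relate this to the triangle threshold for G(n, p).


Number of potential triangles: C(109, 3) = 209934.
Each occurs with probability p³ ≈ (0.003515)³ ≈ 4.3427090e-08.
By linearity: E[X] = C(109, 3)·p³ ≈ 209934 · 4.3427090e-08 ≈ 0.00912.
Since α = 3/2 > 1, p = c/n^{3/2} = o(1/n) is below the triangle threshold p ~ 1/n. Asymptotically E[X] ~ (c³/6)·n^{3(1−α)} = (4³/6)·n^{-1.5} → 0, so by Markov's inequality G has no triangles w.h.p.

E[X] ≈ 0.00912; in regime p = Θ(1/n^{3/2}) E[X] tends to 0 (below the triangle threshold p ~ 1/n).


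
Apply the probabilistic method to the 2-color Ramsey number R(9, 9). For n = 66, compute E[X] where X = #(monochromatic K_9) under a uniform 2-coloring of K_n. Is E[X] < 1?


E[X] = C(66, 9) · 2^{1 − 36} = 37014131440 · 2^{−35} = 37014131440/34359738368.
As a reduced fraction: E[X] = 2313383215/2147483648 ≈ 1.07725.
Is E[X] < 1? NO.
Since E[X] ≥ 1, the first-moment bound is inconclusive at n = 66; it does NOT by itself certify R(9, 9) > 66.

E[X] = 2313383215/2147483648 ≈ 1.07725; E[X] ≥ 1; first-moment method inconclusive here.


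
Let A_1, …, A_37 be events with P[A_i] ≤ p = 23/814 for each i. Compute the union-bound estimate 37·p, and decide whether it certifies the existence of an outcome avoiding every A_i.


Union bound: P[∪_{i=1}^{37} A_i] ≤ Σ_i P[A_i] ≤ 37·p = 37·(23/814) = 23/22.
Numerically: 23/22 ≈ 1.045455.
Is 23/22 < 1? NO.
Since the bound 23/22 is ≥ 1, the union bound is uninformative here; it does NOT by itself certify existence.

37·p = 23/22 ≈ 1.045455; existence NOT certified by the union bound.


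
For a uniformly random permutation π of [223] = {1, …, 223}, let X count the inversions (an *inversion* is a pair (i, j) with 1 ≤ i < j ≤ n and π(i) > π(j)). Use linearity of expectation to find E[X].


Write X = Σ X_I over the C(223, 2) = 24753 pairs i < j, with X_I the indicator of one inversion.
There are 24753 indicators.
For each fixed pair i < j, the values π(i) and π(j) are two distinct elements of {1, …, 223} in uniformly random order; by symmetry P[π(i) > π(j)] = 1/2.
By linearity: E[X] = 24753 · (1/2) = C(223, 2) · (1/2) = 24753/2 = 24753/2 ≈ 12376.50000.

E[X] = 24753/2 = 12376.50000.


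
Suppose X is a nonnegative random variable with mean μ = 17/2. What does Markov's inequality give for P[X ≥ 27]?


μ = E[X] = 17/2, a = 27.
Markov: P[X ≥ 27] ≤ μ/a = (17/2)/27 = 17/54.
Numerically: ≈ 0.31481.
(Since a = 27 > μ = 8.50000, the bound 17/54 is < 1 and informative.)

P[X ≥ 27] ≤ 17/54 ≈ 0.31481.


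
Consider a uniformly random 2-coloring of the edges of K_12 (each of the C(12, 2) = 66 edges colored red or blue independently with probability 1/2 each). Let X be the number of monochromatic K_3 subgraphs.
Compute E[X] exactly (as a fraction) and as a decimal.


Let X = Σ_S X_S over the C(12, 3) = 220 subsets S of size 3, where X_S = 1 if the K_3 on S is monochromatic.
For a fixed S, the K_3 on S has C(3, 2) = 3 edges. P[all 3 edges red] = (1/2)^3, and likewise for blue, so P[monochromatic] = 2·(1/2)^3 = 2^{1 − 3} = 1/4.
By linearity of expectation: E[X] = C(12, 3) · 2^{1 − 3} = 220 · 1/4 = 55.
Numerically: E[X] ≈ 55.000.

E[X] = C(12,3)·2^(1−C(3,2)) = 55 ≈ 55.000.


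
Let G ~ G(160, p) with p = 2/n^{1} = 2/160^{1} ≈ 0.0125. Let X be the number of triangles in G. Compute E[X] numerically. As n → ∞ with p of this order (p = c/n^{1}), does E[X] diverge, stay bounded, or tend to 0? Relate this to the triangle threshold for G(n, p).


Number of potential triangles: C(160, 3) = 669920.
Each occurs with probability p³ ≈ (0.0125)³ ≈ 1.953125e-06.
By linearity: E[X] = C(160, 3)·p³ ≈ 669920 · 1.953125e-06 ≈ 1.3084.
Here α = 1, so p = 2/n is exactly at the triangle threshold p ~ 1/n. Asymptotically E[X] → c³/6 = 2³/6 = 4/3 ≈ 1.3333, a bounded constant. In this regime the triangle count is asymptotically Poisson(c³/6).

E[X] ≈ 1.3084; in regime p = Θ(1/n^{1}) E[X] stays bounded (at the triangle threshold p ~ 1/n).


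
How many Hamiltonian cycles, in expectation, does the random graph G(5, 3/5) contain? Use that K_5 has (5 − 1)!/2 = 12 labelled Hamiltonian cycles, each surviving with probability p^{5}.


K_5 has (5 − 1)!/2 = 12 labelled Hamiltonian cycles.
For each such Hamiltonian cycle H, let X_H = 1 if all 5 edges of H are present in G. Then P[X_H = 1] = p^{5} = (3/5)^{5} = 243/3125.
By linearity of expectation: E[X] = Σ_H E[X_H] = 12 · p^{5} = 12 · 243/3125 = 2916/3125.
Numerically: E[X] ≈ 0.933.

E[X] = 12 · (3/5)^{5} = 2916/3125 ≈ 0.933.


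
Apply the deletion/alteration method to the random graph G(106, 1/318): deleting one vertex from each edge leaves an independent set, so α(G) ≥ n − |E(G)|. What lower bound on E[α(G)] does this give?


E[|E(G)|] = C(106, 2)·p = 5565 · (1/318) = 35/2.
E[α(G)] ≥ n − E[|E(G)|] = 106 − 35/2 = 177/2.
Numerically: ≈ 88.50000.
(This is only a lower bound; the true E[α(G)] may be larger.)

E[α(G)] ≥ 177/2 ≈ 88.50000.


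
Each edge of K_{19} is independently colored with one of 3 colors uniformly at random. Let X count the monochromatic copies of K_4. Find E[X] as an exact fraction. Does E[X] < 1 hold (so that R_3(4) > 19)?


E[X] = C(19, 4) · 3^{1 − 6} = 3876 · 3^{−5} = 3876/243.
As a reduced fraction: E[X] = 1292/81 ≈ 15.9506.
Is E[X] < 1? NO.
Since E[X] ≥ 1, the first-moment bound is inconclusive at n = 19; it does NOT by itself certify R_3(4) > 19.

E[X] = 1292/81 ≈ 15.9506; E[X] ≥ 1; first-moment method inconclusive here.


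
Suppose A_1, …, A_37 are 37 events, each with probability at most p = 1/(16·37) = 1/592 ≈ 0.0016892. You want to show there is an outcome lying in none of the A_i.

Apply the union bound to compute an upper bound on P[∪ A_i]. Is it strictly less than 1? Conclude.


Union bound: P[∪_{i=1}^{37} A_i] ≤ Σ_i P[A_i] ≤ 37·p = 37·(1/592) = 1/16.
Numerically: 1/16 ≈ 0.0625000.
Is 1/16 < 1? YES.
Since P[∪ A_i] ≤ 1/16 < 1, the complement has P[∩ A_i^c] ≥ 1 − 1/16 = 15/16 > 0, so some outcome avoids every A_i.

37·p = 1/16 ≈ 0.0625000; existence CERTIFIED by the union bound.


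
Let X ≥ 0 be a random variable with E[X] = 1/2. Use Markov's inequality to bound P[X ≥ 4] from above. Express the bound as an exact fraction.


μ = E[X] = 1/2, a = 4.
Markov: P[X ≥ 4] ≤ μ/a = (1/2)/4 = 1/8.
Numerically: ≈ 0.125000.
(Since a = 4 > μ = 0.500000, the bound 1/8 is < 1 and informative.)

P[X ≥ 4] ≤ 1/8 ≈ 0.125000.


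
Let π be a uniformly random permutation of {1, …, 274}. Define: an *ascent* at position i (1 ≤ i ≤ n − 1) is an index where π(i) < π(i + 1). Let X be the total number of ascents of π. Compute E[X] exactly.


Write X = Σ X_I over i = 1, …, 273, with X_I the indicator of one ascent.
There are 273 indicators.
For each fixed i, the pair (π(i), π(i+1)) is a uniformly random ordered pair of distinct values from {1, …, 274}; by symmetry P[π(i) < π(i+1)] = 1/2.
By linearity: E[X] = 273 · (1/2) = (274 − 1) · (1/2) = 273/2 ≈ 136.500.

E[X] = 273/2 = 136.500.


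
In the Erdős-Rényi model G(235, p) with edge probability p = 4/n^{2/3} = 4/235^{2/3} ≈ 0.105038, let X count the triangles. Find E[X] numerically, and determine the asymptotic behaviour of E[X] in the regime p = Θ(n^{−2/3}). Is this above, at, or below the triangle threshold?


Number of potential triangles: C(235, 3) = 2135445.
Each occurs with probability p³ ≈ (0.105038)³ ≈ 1.15889543e-03.
By linearity: E[X] = C(235, 3)·p³ ≈ 2135445 · 1.15889543e-03 ≈ 2474.757447.
Since α = 2/3 < 1, p = c/n^{2/3} ≫ 1/n is above the triangle threshold p ~ 1/n. Asymptotically E[X] ~ (c³/6)·n^{3(1−α)} = (4³/6)·n^{1} → ∞; triangles are abundant w.h.p.

E[X] ≈ 2474.757447; in regime p = Θ(1/n^{2/3}) E[X] diverges (above the triangle threshold p ~ 1/n).


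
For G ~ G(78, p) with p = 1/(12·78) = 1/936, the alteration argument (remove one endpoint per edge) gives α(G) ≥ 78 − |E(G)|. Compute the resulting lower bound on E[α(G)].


E[|E(G)|] = C(78, 2)·p = 3003 · (1/936) = 77/24.
E[α(G)] ≥ n − E[|E(G)|] = 78 − 77/24 = 1795/24.
Numerically: ≈ 74.792.
(This is only a lower bound; the true E[α(G)] may be larger.)

E[α(G)] ≥ 1795/24 ≈ 74.792.


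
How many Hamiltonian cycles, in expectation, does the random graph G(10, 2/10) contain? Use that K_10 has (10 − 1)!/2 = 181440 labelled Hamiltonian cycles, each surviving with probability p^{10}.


K_10 has (10 − 1)!/2 = 181440 labelled Hamiltonian cycles.
For each such Hamiltonian cycle H, let X_H = 1 if all 10 edges of H are present in G. Then P[X_H = 1] = p^{10} = (1/5)^{10} = 1/9765625.
By linearity: E[X] = Σ_H E[X_H] = 181440 · p^{10} = 181440 · 1/9765625 = 36288/1953125.
Numerically: E[X] ≈ 0.0186.

E[X] = 181440 · (1/5)^{10} = 36288/1953125 ≈ 0.0186.


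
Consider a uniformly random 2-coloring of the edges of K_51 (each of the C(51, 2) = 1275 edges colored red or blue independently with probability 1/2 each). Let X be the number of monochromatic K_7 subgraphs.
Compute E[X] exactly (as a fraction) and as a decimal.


Let X = Σ_S X_S over the C(51, 7) = 115775100 subsets S of size 7, where X_S = 1 if the K_7 on S is monochromatic.
For a fixed S, the K_7 on S has C(7, 2) = 21 edges. P[all 21 edges red] = (1/2)^21, and likewise for blue, so P[monochromatic] = 2·(1/2)^21 = 2^{1 − 21} = 1/1048576.
By linearity of expectation: E[X] = C(51, 7) · 2^{1 − 21} = 115775100 · 1/1048576 = 28943775/262144.
Numerically: E[X] ≈ 110.412.

E[X] = C(51,7)·2^(1−C(7,2)) = 28943775/262144 ≈ 110.412.


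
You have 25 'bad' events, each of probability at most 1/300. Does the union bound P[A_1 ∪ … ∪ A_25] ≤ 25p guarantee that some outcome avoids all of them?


Union bound: P[∪_{i=1}^{25} A_i] ≤ Σ_i P[A_i] ≤ 25·p = 25·(1/300) = 1/12.
Numerically: 1/12 ≈ 0.0833.
Is 1/12 < 1? YES.
Since P[∪ A_i] ≤ 1/12 < 1, the complement has P[∩ A_i^c] ≥ 1 − 1/12 = 11/12 > 0, so some outcome avoids every A_i.

25·p = 1/12 ≈ 0.0833; existence CERTIFIED by the union bound.


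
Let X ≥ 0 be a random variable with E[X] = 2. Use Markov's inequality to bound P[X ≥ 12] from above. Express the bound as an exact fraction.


μ = E[X] = 2, a = 12.
Markov: P[X ≥ 12] ≤ μ/a = (2)/12 = 1/6.
Numerically: ≈ 0.166667.
(Since a = 12 > μ = 2.000000, the bound 1/6 is < 1 and informative.)

P[X ≥ 12] ≤ 1/6 ≈ 0.166667.


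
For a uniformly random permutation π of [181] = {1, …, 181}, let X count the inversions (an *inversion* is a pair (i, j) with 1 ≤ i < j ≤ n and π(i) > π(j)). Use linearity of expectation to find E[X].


Write X = Σ X_I over the C(181, 2) = 16290 pairs i < j, with X_I the indicator of one inversion.
There are 16290 indicators.
For each fixed pair i < j, the values π(i) and π(j) are two distinct elements of {1, …, 181} in uniformly random order; by symmetry P[π(i) > π(j)] = 1/2.
By linearity: E[X] = 16290 · (1/2) = C(181, 2) · (1/2) = 16290/2 = 8145 ≈ 8145.000.

E[X] = 8145 = 8145.000.


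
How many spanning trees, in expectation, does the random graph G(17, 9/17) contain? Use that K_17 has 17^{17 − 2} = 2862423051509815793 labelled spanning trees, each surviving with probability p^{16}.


K_17 has 17^{17 − 2} = 2862423051509815793 labelled spanning trees.
For each such spanning tree H, let X_H = 1 if all 16 edges of H are present in G. Then P[X_H = 1] = p^{16} = (9/17)^{16} = 1853020188851841/48661191875666868481.
By linearity of expectation: E[X] = Σ_H E[X_H] = 2862423051509815793 · p^{16} = 2862423051509815793 · 1853020188851841/48661191875666868481 = 1853020188851841/17.
Numerically: E[X] ≈ 1.09e+14.

E[X] = 2862423051509815793 · (9/17)^{16} = 1853020188851841/17 ≈ 1.09e+14.


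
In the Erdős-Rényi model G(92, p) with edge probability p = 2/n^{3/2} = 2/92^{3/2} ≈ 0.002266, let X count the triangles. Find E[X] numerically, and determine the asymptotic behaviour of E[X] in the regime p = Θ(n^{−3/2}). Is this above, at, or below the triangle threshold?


Number of potential triangles: C(92, 3) = 125580.
Each occurs with probability p³ ≈ (0.002266)³ ≈ 1.164246e-08.
By linearity: E[X] = C(92, 3)·p³ ≈ 125580 · 1.164246e-08 ≈ 0.0015.
Since α = 3/2 > 1, p = c/n^{3/2} = o(1/n) is below the triangle threshold p ~ 1/n. Asymptotically E[X] ~ (c³/6)·n^{3(1−α)} = (2³/6)·n^{-1.5} → 0, so by Markov's inequality G has no triangles w.h.p.

E[X] ≈ 0.0015; in regime p = Θ(1/n^{3/2}) E[X] tends to 0 (below the triangle threshold p ~ 1/n).


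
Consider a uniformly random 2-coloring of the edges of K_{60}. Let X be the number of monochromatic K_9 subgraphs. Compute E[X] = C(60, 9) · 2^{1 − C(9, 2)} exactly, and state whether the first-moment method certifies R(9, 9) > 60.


E[X] = C(60, 9) · 2^{1 − 36} = 14783142660 · 2^{−35} = 14783142660/34359738368.
As a reduced fraction: E[X] = 3695785665/8589934592 ≈ 0.43025.
Is E[X] < 1? YES.
Since E[X] < 1, there exists a 2-coloring of K_{60} with no monochromatic K_9; hence R(9, 9) > 60.

E[X] = 3695785665/8589934592 ≈ 0.43025; E[X] < 1, so R(9, 9) > 60.


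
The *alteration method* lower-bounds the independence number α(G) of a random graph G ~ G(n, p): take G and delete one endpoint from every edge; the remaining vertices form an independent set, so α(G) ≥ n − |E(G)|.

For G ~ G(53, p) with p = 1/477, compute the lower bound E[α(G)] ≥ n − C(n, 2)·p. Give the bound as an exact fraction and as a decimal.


E[|E(G)|] = C(53, 2)·p = 1378 · (1/477) = 26/9.
E[α(G)] ≥ n − E[|E(G)|] = 53 − 26/9 = 451/9.
Numerically: ≈ 50.1111.
(This is only a lower bound; the true E[α(G)] may be larger.)

E[α(G)] ≥ 451/9 ≈ 50.1111.


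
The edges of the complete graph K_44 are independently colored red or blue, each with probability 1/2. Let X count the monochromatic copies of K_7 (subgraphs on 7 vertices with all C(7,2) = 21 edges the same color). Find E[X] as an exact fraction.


Let X = Σ_S X_S over the C(44, 7) = 38320568 subsets S of size 7, where X_S = 1 if the K_7 on S is monochromatic.
For a fixed S, the K_7 on S has C(7, 2) = 21 edges. P[all 21 edges red] = (1/2)^21, and likewise for blue, so P[monochromatic] = 2·(1/2)^21 = 2^{1 − 21} = 1/1048576.
By linearity: E[X] = C(44, 7) · 2^{1 − 21} = 38320568 · 1/1048576 = 4790071/131072.
Numerically: E[X] ≈ 36.5453.

E[X] = C(44,7)·2^(1−C(7,2)) = 4790071/131072 ≈ 36.5453.


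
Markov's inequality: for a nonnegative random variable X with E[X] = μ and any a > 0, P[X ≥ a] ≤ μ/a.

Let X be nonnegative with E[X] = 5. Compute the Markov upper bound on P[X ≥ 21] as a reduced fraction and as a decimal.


μ = E[X] = 5, a = 21.
Markov: P[X ≥ 21] ≤ μ/a = (5)/21 = 5/21.
Numerically: ≈ 0.238095.
(Since a = 21 > μ = 5.000000, the bound 5/21 is < 1 and informative.)

P[X ≥ 21] ≤ 5/21 ≈ 0.238095.


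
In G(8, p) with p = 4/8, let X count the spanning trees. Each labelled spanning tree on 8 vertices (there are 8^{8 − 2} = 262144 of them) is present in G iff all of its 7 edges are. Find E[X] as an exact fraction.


K_8 has 8^{8 − 2} = 262144 labelled spanning trees.
For each such spanning tree H, let X_H = 1 if all 7 edges of H are present in G. Then P[X_H = 1] = p^{7} = (1/2)^{7} = 1/128.
By linearity: E[X] = Σ_H E[X_H] = 262144 · p^{7} = 262144 · 1/128 = 2048.
Numerically: E[X] ≈ 2.05e+03.

E[X] = 262144 · (1/2)^{7} = 2048 ≈ 2.05e+03.


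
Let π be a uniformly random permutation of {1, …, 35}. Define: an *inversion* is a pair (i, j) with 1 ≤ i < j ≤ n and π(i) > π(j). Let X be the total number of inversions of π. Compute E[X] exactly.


Write X = Σ X_I over the C(35, 2) = 595 pairs i < j, with X_I the indicator of one inversion.
There are 595 indicators.
For each fixed pair i < j, the values π(i) and π(j) are two distinct elements of {1, …, 35} in uniformly random order; by symmetry P[π(i) > π(j)] = 1/2.
By linearity: E[X] = 595 · (1/2) = C(35, 2) · (1/2) = 595/2 = 595/2 ≈ 297.5000.

E[X] = 595/2 = 297.5000.


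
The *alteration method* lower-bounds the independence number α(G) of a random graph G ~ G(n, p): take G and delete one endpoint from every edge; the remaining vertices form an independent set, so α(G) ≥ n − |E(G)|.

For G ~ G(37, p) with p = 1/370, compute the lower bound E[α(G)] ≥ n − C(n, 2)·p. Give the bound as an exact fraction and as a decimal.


E[|E(G)|] = C(37, 2)·p = 666 · (1/370) = 9/5.
E[α(G)] ≥ n − E[|E(G)|] = 37 − 9/5 = 176/5.
Numerically: ≈ 35.2000.
(This is only a lower bound; the true E[α(G)] may be larger.)

E[α(G)] ≥ 176/5 ≈ 35.2000.


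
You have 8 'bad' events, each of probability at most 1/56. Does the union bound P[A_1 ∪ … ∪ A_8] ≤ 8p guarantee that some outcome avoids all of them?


Union bound: P[∪_{i=1}^{8} A_i] ≤ Σ_i P[A_i] ≤ 8·p = 8·(1/56) = 1/7.
Numerically: 1/7 ≈ 0.14286.
Is 1/7 < 1? YES.
Since P[∪ A_i] ≤ 1/7 < 1, the complement has P[∩ A_i^c] ≥ 1 − 1/7 = 6/7 > 0, so some outcome avoids every A_i.

8·p = 1/7 ≈ 0.14286; existence CERTIFIED by the union bound.


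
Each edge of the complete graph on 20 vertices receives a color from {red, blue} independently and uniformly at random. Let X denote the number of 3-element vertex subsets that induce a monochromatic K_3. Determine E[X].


Let X = Σ_S X_S over the C(20, 3) = 1140 subsets S of size 3, where X_S = 1 if the K_3 on S is monochromatic.
For a fixed S, the K_3 on S has C(3, 2) = 3 edges. P[all 3 edges red] = (1/2)^3, and likewise for blue, so P[monochromatic] = 2·(1/2)^3 = 2^{1 − 3} = 1/4.
Summing: E[X] = C(20, 3) · 2^{1 − 3} = 1140 · 1/4 = 285.
Numerically: E[X] ≈ 285.000.

E[X] = C(20,3)·2^(1−C(3,2)) = 285 ≈ 285.000.


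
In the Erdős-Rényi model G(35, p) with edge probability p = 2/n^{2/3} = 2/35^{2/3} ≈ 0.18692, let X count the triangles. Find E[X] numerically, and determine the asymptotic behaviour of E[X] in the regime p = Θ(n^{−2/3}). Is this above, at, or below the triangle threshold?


Number of potential triangles: C(35, 3) = 6545.
Each occurs with probability p³ ≈ (0.18692)³ ≈ 6.5306122e-03.
By linearity: E[X] = C(35, 3)·p³ ≈ 6545 · 6.5306122e-03 ≈ 42.74286.
Since α = 2/3 < 1, p = c/n^{2/3} ≫ 1/n is above the triangle threshold p ~ 1/n. Asymptotically E[X] ~ (c³/6)·n^{3(1−α)} = (2³/6)·n^{1} → ∞; triangles are abundant w.h.p.

E[X] ≈ 42.74286; in regime p = Θ(1/n^{2/3}) E[X] diverges (above the triangle threshold p ~ 1/n).


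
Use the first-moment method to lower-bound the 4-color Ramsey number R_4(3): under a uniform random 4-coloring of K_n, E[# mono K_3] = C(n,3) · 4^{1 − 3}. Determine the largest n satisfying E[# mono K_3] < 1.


We need C(n, 3) · 4^{1 − 3} < 1, i.e. C(n, 3) < 4^{3 − 1} = 16.
Check values of n near the boundary:
  n = 3: C(3, 3) = 1; 1 < 16? YES
  n = 4: C(4, 3) = 4; 4 < 16? YES
  n = 5: C(5, 3) = 10; 10 < 16? YES
  n = 6: C(6, 3) = 20; 20 < 16? NO
  n = 7: C(7, 3) = 35; 35 < 16? NO
  n = 8: C(8, 3) = 56; 56 < 16? NO
The largest n with C(n, 3) < 16 is n = 5 (where E[X] = 5/8 ≈ 0.625000). Hence R_4(3) > 5, i.e. R_4(3) ≥ 6.

Largest n = 5; hence R_4(3) > 5.


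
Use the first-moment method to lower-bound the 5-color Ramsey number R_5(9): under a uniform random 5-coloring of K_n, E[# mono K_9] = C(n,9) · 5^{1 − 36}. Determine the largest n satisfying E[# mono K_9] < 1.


We need C(n, 9) · 5^{1 − 36} < 1, i.e. C(n, 9) < 5^{36 − 1} = 2910383045673370361328125.
Check values of n near the boundary:
  n = 2165: C(2165, 9) = 2832220612024886803272630; 2832220612024886803272630 < 2910383045673370361328125? YES
  n = 2166: C(2166, 9) = 2844037944203015677277940; 2844037944203015677277940 < 2910383045673370361328125? YES
  n = 2167: C(2167, 9) = 2855899084841489792706810; 2855899084841489792706810 < 2910383045673370361328125? YES
  n = 2168: C(2168, 9) = 2867804175977929537095120; 2867804175977929537095120 < 2910383045673370361328125? YES
  n = 2169: C(2169, 9) = 2879753360044504243499683; 2879753360044504243499683 < 2910383045673370361328125? YES
  n = 2170: C(2170, 9) = 2891746779868845075610510; 2891746779868845075610510 < 2910383045673370361328125? YES
  n = 2171: C(2171, 9) = 2903784578674959601827205; 2903784578674959601827205 < 2910383045673370361328125? YES
  n = 2172: C(2172, 9) = 2915866900084148060642020; 2915866900084148060642020 < 2910383045673370361328125? NO
  n = 2173: C(2173, 9) = 2927993888115921319674265; 2927993888115921319674265 < 2910383045673370361328125? NO
  n = 2174: C(2174, 9) = 2940165687188920530702934; 2940165687188920530702934 < 2910383045673370361328125? NO
The largest n with C(n, 9) < 2910383045673370361328125 is n = 2171 (where E[X] = 580756915734991920365441/582076609134674072265625 ≈ 0.9977). Hence R_5(9) > 2171, i.e. R_5(9) ≥ 2172.

Largest n = 2171; hence R_5(9) > 2171.


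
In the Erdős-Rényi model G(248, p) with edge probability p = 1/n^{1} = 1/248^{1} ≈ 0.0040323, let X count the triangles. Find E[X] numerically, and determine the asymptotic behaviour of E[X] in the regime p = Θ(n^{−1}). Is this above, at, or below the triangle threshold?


Number of potential triangles: C(248, 3) = 2511496.
Each occurs with probability p³ ≈ (0.0040323)³ ≈ 6.5560908e-08.
By linearity: E[X] = C(248, 3)·p³ ≈ 2511496 · 6.5560908e-08 ≈ 0.16466.
Here α = 1, so p = 1/n is exactly at the triangle threshold p ~ 1/n. Asymptotically E[X] → c³/6 = 1³/6 = 1/6 ≈ 0.16667, a bounded constant. In this regime the triangle count is asymptotically Poisson(c³/6).

E[X] ≈ 0.16466; in regime p = Θ(1/n^{1}) E[X] stays bounded (at the triangle threshold p ~ 1/n).


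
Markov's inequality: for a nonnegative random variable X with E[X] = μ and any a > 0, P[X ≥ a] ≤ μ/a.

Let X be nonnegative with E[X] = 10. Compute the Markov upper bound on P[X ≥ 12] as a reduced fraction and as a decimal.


μ = E[X] = 10, a = 12.
Markov: P[X ≥ 12] ≤ μ/a = (10)/12 = 5/6.
Numerically: ≈ 0.833.
(Since a = 12 > μ = 10.000, the bound 5/6 is < 1 and informative.)

P[X ≥ 12] ≤ 5/6 ≈ 0.833.


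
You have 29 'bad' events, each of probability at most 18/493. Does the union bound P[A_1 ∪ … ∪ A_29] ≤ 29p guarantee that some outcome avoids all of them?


Union bound: P[∪_{i=1}^{29} A_i] ≤ Σ_i P[A_i] ≤ 29·p = 29·(18/493) = 18/17.
Numerically: 18/17 ≈ 1.058824.
Is 18/17 < 1? NO.
Since the bound 18/17 is ≥ 1, the union bound is uninformative here; it does NOT by itself certify existence.

29·p = 18/17 ≈ 1.058824; existence NOT certified by the union bound.


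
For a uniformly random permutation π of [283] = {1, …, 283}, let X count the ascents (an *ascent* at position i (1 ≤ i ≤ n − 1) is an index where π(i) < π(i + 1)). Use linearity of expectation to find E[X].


Write X = Σ X_I over i = 1, …, 282, with X_I the indicator of one ascent.
There are 282 indicators.
For each fixed i, the pair (π(i), π(i+1)) is a uniformly random ordered pair of distinct values from {1, …, 283}; by symmetry P[π(i) < π(i+1)] = 1/2.
By linearity: E[X] = 282 · (1/2) = (283 − 1) · (1/2) = 141 ≈ 141.000.

E[X] = 141 = 141.000.


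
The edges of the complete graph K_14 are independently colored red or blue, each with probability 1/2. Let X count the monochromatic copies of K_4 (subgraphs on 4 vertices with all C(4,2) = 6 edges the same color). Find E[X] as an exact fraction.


Let X = Σ_S X_S over the C(14, 4) = 1001 subsets S of size 4, where X_S = 1 if the K_4 on S is monochromatic.
For a fixed S, the K_4 on S has C(4, 2) = 6 edges. P[all 6 edges red] = (1/2)^6, and likewise for blue, so P[monochromatic] = 2·(1/2)^6 = 2^{1 − 6} = 1/32.
By linearity of expectation: E[X] = C(14, 4) · 2^{1 − 6} = 1001 · 1/32 = 1001/32.
Numerically: E[X] ≈ 31.281.

E[X] = C(14,4)·2^(1−C(4,2)) = 1001/32 ≈ 31.281.


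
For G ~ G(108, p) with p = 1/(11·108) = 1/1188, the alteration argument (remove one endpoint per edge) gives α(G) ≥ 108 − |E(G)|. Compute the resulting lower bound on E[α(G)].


E[|E(G)|] = C(108, 2)·p = 5778 · (1/1188) = 107/22.
E[α(G)] ≥ n − E[|E(G)|] = 108 − 107/22 = 2269/22.
Numerically: ≈ 103.136364.
(This is only a lower bound; the true E[α(G)] may be larger.)

E[α(G)] ≥ 2269/22 ≈ 103.136364.


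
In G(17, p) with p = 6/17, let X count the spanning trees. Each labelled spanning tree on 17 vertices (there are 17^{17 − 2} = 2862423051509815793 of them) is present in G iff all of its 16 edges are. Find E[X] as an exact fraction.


K_17 has 17^{17 − 2} = 2862423051509815793 labelled spanning trees.
For each such spanning tree H, let X_H = 1 if all 16 edges of H are present in G. Then P[X_H = 1] = p^{16} = (6/17)^{16} = 2821109907456/48661191875666868481.
By linearity: E[X] = Σ_H E[X_H] = 2862423051509815793 · p^{16} = 2862423051509815793 · 2821109907456/48661191875666868481 = 2821109907456/17.
Numerically: E[X] ≈ 1.6595e+11.

E[X] = 2862423051509815793 · (6/17)^{16} = 2821109907456/17 ≈ 1.6595e+11.


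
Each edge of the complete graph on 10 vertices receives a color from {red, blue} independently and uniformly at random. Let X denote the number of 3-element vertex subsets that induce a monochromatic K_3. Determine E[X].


Let X = Σ_S X_S over the C(10, 3) = 120 subsets S of size 3, where X_S = 1 if the K_3 on S is monochromatic.
For a fixed S, the K_3 on S has C(3, 2) = 3 edges. P[all 3 edges red] = (1/2)^3, and likewise for blue, so P[monochromatic] = 2·(1/2)^3 = 2^{1 − 3} = 1/4.
Summing: E[X] = C(10, 3) · 2^{1 − 3} = 120 · 1/4 = 30.
Numerically: E[X] ≈ 30.00000.

E[X] = C(10,3)·2^(1−C(3,2)) = 30 ≈ 30.00000.


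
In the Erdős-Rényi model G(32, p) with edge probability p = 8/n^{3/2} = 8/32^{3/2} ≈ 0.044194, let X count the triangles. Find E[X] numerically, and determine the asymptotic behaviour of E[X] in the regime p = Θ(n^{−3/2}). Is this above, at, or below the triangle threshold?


Number of potential triangles: C(32, 3) = 4960.
Each occurs with probability p³ ≈ (0.044194)³ ≈ 8.6316746e-05.
By linearity: E[X] = C(32, 3)·p³ ≈ 4960 · 8.6316746e-05 ≈ 0.42813.
Since α = 3/2 > 1, p = c/n^{3/2} = o(1/n) is below the triangle threshold p ~ 1/n. Asymptotically E[X] ~ (c³/6)·n^{3(1−α)} = (8³/6)·n^{-1.5} → 0, so by Markov's inequality G has no triangles w.h.p.

E[X] ≈ 0.42813; in regime p = Θ(1/n^{3/2}) E[X] tends to 0 (below the triangle threshold p ~ 1/n).


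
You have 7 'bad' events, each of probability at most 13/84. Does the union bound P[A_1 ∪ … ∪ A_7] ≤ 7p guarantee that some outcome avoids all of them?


Union bound: P[∪_{i=1}^{7} A_i] ≤ Σ_i P[A_i] ≤ 7·p = 7·(13/84) = 13/12.
Numerically: 13/12 ≈ 1.0833333.
Is 13/12 < 1? NO.
Since the bound 13/12 is ≥ 1, the union bound is uninformative here; it does NOT by itself certify existence.

7·p = 13/12 ≈ 1.0833333; existence NOT certified by the union bound.


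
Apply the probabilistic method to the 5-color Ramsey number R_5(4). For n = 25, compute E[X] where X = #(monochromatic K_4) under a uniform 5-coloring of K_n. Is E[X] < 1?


E[X] = C(25, 4) · 5^{1 − 6} = 12650 · 5^{−5} = 12650/3125.
As a reduced fraction: E[X] = 506/125 ≈ 4.0480000.
Is E[X] < 1? NO.
Since E[X] ≥ 1, the first-moment bound is inconclusive at n = 25; it does NOT by itself certify R_5(4) > 25.

E[X] = 506/125 ≈ 4.0480000; E[X] ≥ 1; first-moment method inconclusive here.


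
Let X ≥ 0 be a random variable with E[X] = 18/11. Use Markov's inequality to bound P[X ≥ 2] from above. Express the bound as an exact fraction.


μ = E[X] = 18/11, a = 2.
Markov: P[X ≥ 2] ≤ μ/a = (18/11)/2 = 9/11.
Numerically: ≈ 0.818182.
(Since a = 2 > μ = 1.636364, the bound 9/11 is < 1 and informative.)

P[X ≥ 2] ≤ 9/11 ≈ 0.818182.


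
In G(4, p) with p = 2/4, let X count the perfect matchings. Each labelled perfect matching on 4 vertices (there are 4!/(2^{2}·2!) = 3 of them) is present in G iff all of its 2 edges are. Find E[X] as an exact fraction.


K_4 has 4!/(2^{2}·2!) = 3 labelled perfect matchings.
For each such perfect matching H, let X_H = 1 if all 2 edges of H are present in G. Then P[X_H = 1] = p^{2} = (1/2)^{2} = 1/4.
By linearity of expectation: E[X] = Σ_H E[X_H] = 3 · p^{2} = 3 · 1/4 = 3/4.
Numerically: E[X] ≈ 0.75.

E[X] = 3 · (1/2)^{2} = 3/4 ≈ 0.75.


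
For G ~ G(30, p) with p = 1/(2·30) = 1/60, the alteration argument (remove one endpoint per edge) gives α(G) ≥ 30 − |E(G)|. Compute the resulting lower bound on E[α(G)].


E[|E(G)|] = C(30, 2)·p = 435 · (1/60) = 29/4.
E[α(G)] ≥ n − E[|E(G)|] = 30 − 29/4 = 91/4.
Numerically: ≈ 22.750000.
(This is only a lower bound; the true E[α(G)] may be larger.)

E[α(G)] ≥ 91/4 ≈ 22.750000.


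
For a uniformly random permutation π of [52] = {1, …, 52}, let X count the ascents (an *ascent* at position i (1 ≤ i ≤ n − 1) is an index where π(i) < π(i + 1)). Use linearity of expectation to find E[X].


Write X = Σ X_I over i = 1, …, 51, with X_I the indicator of one ascent.
There are 51 indicators.
For each fixed i, the pair (π(i), π(i+1)) is a uniformly random ordered pair of distinct values from {1, …, 52}; by symmetry P[π(i) < π(i+1)] = 1/2.
By linearity: E[X] = 51 · (1/2) = (52 − 1) · (1/2) = 51/2 ≈ 25.500.

E[X] = 51/2 = 25.500.


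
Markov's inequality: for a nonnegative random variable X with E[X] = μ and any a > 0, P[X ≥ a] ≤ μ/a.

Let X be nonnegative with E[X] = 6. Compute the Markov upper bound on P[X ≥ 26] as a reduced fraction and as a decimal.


μ = E[X] = 6, a = 26.
Markov: P[X ≥ 26] ≤ μ/a = (6)/26 = 3/13.
Numerically: ≈ 0.23077.
(Since a = 26 > μ = 6.00000, the bound 3/13 is < 1 and informative.)

P[X ≥ 26] ≤ 3/13 ≈ 0.23077.


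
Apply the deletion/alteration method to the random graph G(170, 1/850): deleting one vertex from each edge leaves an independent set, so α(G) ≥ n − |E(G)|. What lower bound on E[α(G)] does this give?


E[|E(G)|] = C(170, 2)·p = 14365 · (1/850) = 169/10.
E[α(G)] ≥ n − E[|E(G)|] = 170 − 169/10 = 1531/10.
Numerically: ≈ 153.10000.
(This is only a lower bound; the true E[α(G)] may be larger.)

E[α(G)] ≥ 1531/10 ≈ 153.10000.


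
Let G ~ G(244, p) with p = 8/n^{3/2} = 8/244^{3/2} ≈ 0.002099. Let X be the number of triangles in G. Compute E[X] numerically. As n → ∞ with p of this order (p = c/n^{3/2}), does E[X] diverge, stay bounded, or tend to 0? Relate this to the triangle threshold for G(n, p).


Number of potential triangles: C(244, 3) = 2391444.
Each occurs with probability p³ ≈ (0.002099)³ ≈ 9.2473169e-09.
By linearity: E[X] = C(244, 3)·p³ ≈ 2391444 · 9.2473169e-09 ≈ 0.02211.
Since α = 3/2 > 1, p = c/n^{3/2} = o(1/n) is below the triangle threshold p ~ 1/n. Asymptotically E[X] ~ (c³/6)·n^{3(1−α)} = (8³/6)·n^{-1.5} → 0, so by Markov's inequality G has no triangles w.h.p.

E[X] ≈ 0.02211; in regime p = Θ(1/n^{3/2}) E[X] tends to 0 (below the triangle threshold p ~ 1/n).


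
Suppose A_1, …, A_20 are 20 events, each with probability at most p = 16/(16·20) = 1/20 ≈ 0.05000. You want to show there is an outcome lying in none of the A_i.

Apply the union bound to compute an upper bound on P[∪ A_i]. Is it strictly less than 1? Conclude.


Union bound: P[∪_{i=1}^{20} A_i] ≤ Σ_i P[A_i] ≤ 20·p = 20·(1/20) = 1.
Numerically: 1 ≈ 1.00000.
Is 1 < 1? NO.
Since the bound 1 is ≥ 1, the union bound is uninformative here; it does NOT by itself certify existence.

20·p = 1 ≈ 1.00000; existence NOT certified by the union bound.


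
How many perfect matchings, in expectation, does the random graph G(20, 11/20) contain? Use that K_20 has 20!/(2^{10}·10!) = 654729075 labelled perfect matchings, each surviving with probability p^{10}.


K_20 has 20!/(2^{10}·10!) = 654729075 labelled perfect matchings.
For each such perfect matching H, let X_H = 1 if all 10 edges of H are present in G. Then P[X_H = 1] = p^{10} = (11/20)^{10} = 25937424601/10240000000000.
By linearity of expectation: E[X] = Σ_H E[X_H] = 654729075 · p^{10} = 654729075 · 25937424601/10240000000000 = 679279440675798963/409600000000.
Numerically: E[X] ≈ 1.658e+06.

E[X] = 654729075 · (11/20)^{10} = 679279440675798963/409600000000 ≈ 1.658e+06.


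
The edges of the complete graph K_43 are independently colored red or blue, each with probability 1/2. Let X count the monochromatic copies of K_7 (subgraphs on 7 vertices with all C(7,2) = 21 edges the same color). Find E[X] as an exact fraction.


Let X = Σ_S X_S over the C(43, 7) = 32224114 subsets S of size 7, where X_S = 1 if the K_7 on S is monochromatic.
For a fixed S, the K_7 on S has C(7, 2) = 21 edges. P[all 21 edges red] = (1/2)^21, and likewise for blue, so P[monochromatic] = 2·(1/2)^21 = 2^{1 − 21} = 1/1048576.
By linearity: E[X] = C(43, 7) · 2^{1 − 21} = 32224114 · 1/1048576 = 16112057/524288.
Numerically: E[X] ≈ 30.73131.

E[X] = C(43,7)·2^(1−C(7,2)) = 16112057/524288 ≈ 30.73131.


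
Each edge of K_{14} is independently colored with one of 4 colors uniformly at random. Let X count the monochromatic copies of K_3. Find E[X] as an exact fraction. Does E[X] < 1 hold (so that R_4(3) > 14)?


E[X] = C(14, 3) · 4^{1 − 3} = 364 · 4^{−2} = 364/16.
As a reduced fraction: E[X] = 91/4 ≈ 22.7500000.
Is E[X] < 1? NO.
Since E[X] ≥ 1, the first-moment bound is inconclusive at n = 14; it does NOT by itself certify R_4(3) > 14.

E[X] = 91/4 ≈ 22.7500000; E[X] ≥ 1; first-moment method inconclusive here.


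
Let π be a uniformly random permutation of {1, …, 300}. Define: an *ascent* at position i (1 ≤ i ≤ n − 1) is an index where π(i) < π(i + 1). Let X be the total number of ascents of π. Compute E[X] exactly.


Write X = Σ X_I over i = 1, …, 299, with X_I the indicator of one ascent.
There are 299 indicators.
For each fixed i, the pair (π(i), π(i+1)) is a uniformly random ordered pair of distinct values from {1, …, 300}; by symmetry P[π(i) < π(i+1)] = 1/2.
By linearity: E[X] = 299 · (1/2) = (300 − 1) · (1/2) = 299/2 ≈ 149.500.

E[X] = 299/2 = 149.500.
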